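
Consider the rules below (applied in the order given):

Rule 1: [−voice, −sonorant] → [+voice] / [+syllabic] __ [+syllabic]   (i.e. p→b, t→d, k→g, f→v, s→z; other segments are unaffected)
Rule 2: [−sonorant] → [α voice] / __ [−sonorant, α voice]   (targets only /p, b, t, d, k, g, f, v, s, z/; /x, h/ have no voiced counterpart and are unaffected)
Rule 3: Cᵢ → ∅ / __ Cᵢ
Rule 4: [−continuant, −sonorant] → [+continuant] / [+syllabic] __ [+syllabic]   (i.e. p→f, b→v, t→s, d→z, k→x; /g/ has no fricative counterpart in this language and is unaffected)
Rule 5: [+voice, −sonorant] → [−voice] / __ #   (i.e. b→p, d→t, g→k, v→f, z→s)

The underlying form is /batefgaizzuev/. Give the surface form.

bazevgaizuef

Rule 1 (intervocalic voicing): /t/ is a voiceless obstruent between vowels /a/ and /e/, so it voices to [d]. /batefgaizzuev/ → badefgaizzuev.
Rule 2 (regressive voicing assimilation): /f/ precedes the voiced obstruent /g/, so it voices to [v] by assimilation. /badefgaizzuev/ → badevgaizzuev.
Rule 3 (degemination): /zz/ is a geminate; the first /z/ deletes. /badevgaizzuev/ → badevgaizuev.
Rule 4 (intervocalic spirantization): /d/ is a stop between vowels /a/ and /e/, so it spirantizes to the fricative [z]. /badevgaizuev/ → bazevgaizuev.
Rule 5 (final devoicing): /v/ is a voiced obstruent in word-final position, so it devoices to [f]. /bazevgaizuev/ → bazevgaizuef.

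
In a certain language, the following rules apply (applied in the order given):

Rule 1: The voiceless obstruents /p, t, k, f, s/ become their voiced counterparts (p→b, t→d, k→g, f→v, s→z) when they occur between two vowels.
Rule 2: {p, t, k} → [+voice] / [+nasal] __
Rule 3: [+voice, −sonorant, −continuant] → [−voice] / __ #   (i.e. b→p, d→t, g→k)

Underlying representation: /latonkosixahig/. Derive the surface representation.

Rule 1 (intervocalic voicing): /t/ is a voiceless obstruent between vowels /a/ and /o/, so it voices to [d]. /s/ is a voiceless obstruent between vowels /o/ and /i/, so it voices to [z]. /latonkosixahig/ → ladonkozixahig.
Rule 2 (post-nasal voicing): /k/ is a voiceless stop immediately after the nasal /n/, so it voices to [g]. /ladonkozixahig/ → ladongozixahig.
Rule 3 (final devoicing): /g/ is a voiced stop in word-final position, so it devoices to [k]. /ladongozixahig/ → ladongozixahik.

ladongozixahik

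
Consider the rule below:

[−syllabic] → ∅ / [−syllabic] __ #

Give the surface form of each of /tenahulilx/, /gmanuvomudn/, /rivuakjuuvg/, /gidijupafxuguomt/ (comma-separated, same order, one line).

tenahulil, gmanuvomud, rivuakjuuv, gidijupafxuguom

/tenahulilx/: /x/ is the second consonant of a word-final cluster /lx/, so it deletes. → [tenahulil].
/gmanuvomudn/: /n/ is the second consonant of a word-final cluster /dn/, so it deletes. → [gmanuvomud].
/rivuakjuuvg/: /g/ is the second consonant of a word-final cluster /vg/, so it deletes. → [rivuakjuuv].
/gidijupafxuguomt/: /t/ is the second consonant of a word-final cluster /mt/, so it deletes. → [gidijupafxuguom].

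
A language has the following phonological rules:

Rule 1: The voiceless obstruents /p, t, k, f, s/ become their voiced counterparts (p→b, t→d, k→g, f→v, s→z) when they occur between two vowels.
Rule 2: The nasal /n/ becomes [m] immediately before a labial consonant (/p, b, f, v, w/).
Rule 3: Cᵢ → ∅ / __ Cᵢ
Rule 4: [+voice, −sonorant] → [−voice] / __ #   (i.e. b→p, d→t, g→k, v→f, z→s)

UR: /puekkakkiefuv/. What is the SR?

puekakievuf

Rule 1 (intervocalic voicing): /f/ is a voiceless obstruent between vowels /e/ and /u/, so it voices to [v]. /puekkakkiefuv/ → puekkakkievuv.
Rule 2 (nasal place assimilation): no segment meets the environment; /puekkakkievuv/ is unchanged.
Rule 3 (degemination): /kk/ is a geminate; the first /k/ deletes. /kk/ is a geminate; the first /k/ deletes. /puekkakkievuv/ → puekakievuv.
Rule 4 (final devoicing): /v/ is a voiced obstruent in word-final position, so it devoices to [f]. /puekakievuv/ → puekakievuf.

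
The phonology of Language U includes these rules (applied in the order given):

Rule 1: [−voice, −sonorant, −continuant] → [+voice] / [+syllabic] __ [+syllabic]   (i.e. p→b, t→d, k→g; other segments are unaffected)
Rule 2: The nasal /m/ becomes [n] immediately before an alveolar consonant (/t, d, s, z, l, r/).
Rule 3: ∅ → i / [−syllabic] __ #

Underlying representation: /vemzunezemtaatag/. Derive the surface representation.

venzunezentaadagi

Rule 1 (intervocalic voicing): /t/ is a voiceless stop between vowels /a/ and /a/, so it voices to [d]. /vemzunezemtaatag/ → vemzunezemtaadag.
Rule 2 (nasal place assimilation): /m/ precedes the alveolar consonant /z/, so it assimilates in place to [n]. /m/ precedes the alveolar consonant /t/, so it assimilates in place to [n]. /vemzunezemtaadag/ → venzunezentaadag.
Rule 3 (final i-epenthesis): the form ends in the consonant /g/, so [i] is inserted word-finally. /venzunezentaadag/ → venzunezentaadagi.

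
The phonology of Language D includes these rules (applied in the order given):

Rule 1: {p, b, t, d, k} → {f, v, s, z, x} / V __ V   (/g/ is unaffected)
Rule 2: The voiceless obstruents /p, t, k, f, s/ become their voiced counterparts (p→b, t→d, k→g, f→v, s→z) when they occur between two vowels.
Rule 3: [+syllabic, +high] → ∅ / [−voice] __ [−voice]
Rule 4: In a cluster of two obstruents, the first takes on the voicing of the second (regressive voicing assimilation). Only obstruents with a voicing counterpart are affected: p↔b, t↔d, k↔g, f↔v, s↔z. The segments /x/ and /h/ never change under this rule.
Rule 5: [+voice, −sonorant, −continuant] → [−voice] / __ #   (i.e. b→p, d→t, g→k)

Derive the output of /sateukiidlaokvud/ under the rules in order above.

sazeuxiidlaogvut

Rule 1 (intervocalic spirantization): /t/ is a stop between vowels /a/ and /e/, so it spirantizes to the fricative [s]. /k/ is a stop between vowels /u/ and /i/, so it spirantizes to the fricative [x]. /sateukiidlaokvud/ → saseuxiidlaokvud.
Rule 2 (intervocalic voicing): /s/ is a voiceless obstruent between vowels /a/ and /e/, so it voices to [z]. /saseuxiidlaokvud/ → sazeuxiidlaokvud.
Rule 3 (high vowel syncope): no segment meets the environment; /sazeuxiidlaokvud/ is unchanged.
Rule 4 (regressive voicing assimilation): /k/ precedes the voiced obstruent /v/, so it voices to [g] by assimilation. /sazeuxiidlaokvud/ → sazeuxiidlaogvud.
Rule 5 (final devoicing): /d/ is a voiced stop in word-final position, so it devoices to [t]. /sazeuxiidlaogvud/ → sazeuxiidlaogvut.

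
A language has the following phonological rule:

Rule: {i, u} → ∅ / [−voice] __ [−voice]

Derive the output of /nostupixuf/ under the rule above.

nostpxf

/u/ is a high vowel flanked by voiceless consonants /t/ and /p/, so it deletes.
/i/ is a high vowel flanked by voiceless consonants /p/ and /x/, so it deletes.
/u/ is a high vowel flanked by voiceless consonants /x/ and /f/, so it deletes.
Surface form: [nostpxf].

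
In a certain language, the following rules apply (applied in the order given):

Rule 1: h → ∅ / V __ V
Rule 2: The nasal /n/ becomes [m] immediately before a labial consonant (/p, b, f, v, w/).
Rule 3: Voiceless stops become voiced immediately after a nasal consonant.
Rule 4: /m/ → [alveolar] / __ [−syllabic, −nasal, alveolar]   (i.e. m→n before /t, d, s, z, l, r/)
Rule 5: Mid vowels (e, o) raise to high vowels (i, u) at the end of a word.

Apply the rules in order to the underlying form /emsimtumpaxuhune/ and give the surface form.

ensindumbaxuuni

Rule 1 (intervocalic h-deletion): /h/ occurs between vowels /u/ and /u/, so it deletes. /emsimtumpaxuhune/ → emsimtumpaxuune.
Rule 2 (nasal place assimilation): no segment meets the environment; /emsimtumpaxuune/ is unchanged.
Rule 3 (post-nasal voicing): /t/ is a voiceless stop immediately after the nasal /m/, so it voices to [d]. /p/ is a voiceless stop immediately after the nasal /m/, so it voices to [b]. /emsimtumpaxuune/ → emsimdumbaxuune.
Rule 4 (nasal place assimilation): /m/ precedes the alveolar consonant /s/, so it assimilates in place to [n]. /m/ precedes the alveolar consonant /d/, so it assimilates in place to [n]. /emsimdumbaxuune/ → ensindumbaxuune.
Rule 5 (final vowel raising): /e/ is a mid vowel in word-final position, so it raises to [i]. /ensindumbaxuune/ → ensindumbaxuuni.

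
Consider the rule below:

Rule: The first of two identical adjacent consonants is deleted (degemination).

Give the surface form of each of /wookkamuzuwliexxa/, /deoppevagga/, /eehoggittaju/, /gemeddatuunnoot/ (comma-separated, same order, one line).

wookamuzuwliexa, deopevaga, eehogitaju, gemedatuunoot

/wookkamuzuwliexxa/: /kk/ is a geminate; the first /k/ deletes. /xx/ is a geminate; the first /x/ deletes. → [wookamuzuwliexa].
/deoppevagga/: /pp/ is a geminate; the first /p/ deletes. /gg/ is a geminate; the first /g/ deletes. → [deopevaga].
/eehoggittaju/: /gg/ is a geminate; the first /g/ deletes. /tt/ is a geminate; the first /t/ deletes. → [eehogitaju].
/gemeddatuunnoot/: /dd/ is a geminate; the first /d/ deletes. /nn/ is a geminate; the first /n/ deletes. → [gemedatuunoot].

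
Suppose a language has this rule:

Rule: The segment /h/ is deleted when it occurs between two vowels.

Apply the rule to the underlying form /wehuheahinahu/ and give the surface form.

/h/ occurs between vowels /e/ and /u/, so it deletes.
/h/ occurs between vowels /u/ and /e/, so it deletes.
/h/ occurs between vowels /a/ and /i/, so it deletes.
/h/ occurs between vowels /a/ and /u/, so it deletes.
Surface form: [weueainau].

weueainau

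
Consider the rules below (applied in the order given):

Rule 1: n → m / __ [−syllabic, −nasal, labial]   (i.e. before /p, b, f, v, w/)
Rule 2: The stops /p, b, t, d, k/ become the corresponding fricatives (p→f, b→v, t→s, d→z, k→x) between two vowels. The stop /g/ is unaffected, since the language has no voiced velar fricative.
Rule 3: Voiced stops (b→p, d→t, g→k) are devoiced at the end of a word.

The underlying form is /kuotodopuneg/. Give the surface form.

kuosozofunek

Rule 1 (nasal place assimilation): no segment meets the environment; /kuotodopuneg/ is unchanged.
Rule 2 (intervocalic spirantization): /t/ is a stop between vowels /o/ and /o/, so it spirantizes to the fricative [s]. /d/ is a stop between vowels /o/ and /o/, so it spirantizes to the fricative [z]. /p/ is a stop between vowels /o/ and /u/, so it spirantizes to the fricative [f]. /kuotodopuneg/ → kuosozofuneg.
Rule 3 (final devoicing): /g/ is a voiced stop in word-final position, so it devoices to [k]. /kuosozofuneg/ → kuosozofunek.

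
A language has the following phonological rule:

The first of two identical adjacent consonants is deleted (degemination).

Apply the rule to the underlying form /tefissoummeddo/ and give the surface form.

tefisoumedo

/ss/ is a geminate; the first /s/ deletes.
/mm/ is a geminate; the first /m/ deletes.
/dd/ is a geminate; the first /d/ deletes.
Surface form: [tefisoumedo].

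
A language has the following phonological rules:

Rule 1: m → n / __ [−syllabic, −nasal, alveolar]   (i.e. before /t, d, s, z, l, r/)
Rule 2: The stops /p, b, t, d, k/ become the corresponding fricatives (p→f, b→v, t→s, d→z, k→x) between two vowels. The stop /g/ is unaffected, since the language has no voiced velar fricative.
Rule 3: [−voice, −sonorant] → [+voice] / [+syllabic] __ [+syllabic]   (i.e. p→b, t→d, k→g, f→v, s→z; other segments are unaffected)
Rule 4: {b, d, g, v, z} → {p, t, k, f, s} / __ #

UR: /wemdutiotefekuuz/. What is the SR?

wenduziozevexuus

Rule 1 (nasal place assimilation): /m/ precedes the alveolar consonant /d/, so it assimilates in place to [n]. /wemdutiotefekuuz/ → wendutiotefekuuz.
Rule 2 (intervocalic spirantization): /t/ is a stop between vowels /u/ and /i/, so it spirantizes to the fricative [s]. /t/ is a stop between vowels /o/ and /e/, so it spirantizes to the fricative [s]. /k/ is a stop between vowels /e/ and /u/, so it spirantizes to the fricative [x]. /wendutiotefekuuz/ → wendusiosefexuuz.
Rule 3 (intervocalic voicing): /s/ is a voiceless obstruent between vowels /u/ and /i/, so it voices to [z]. /s/ is a voiceless obstruent between vowels /o/ and /e/, so it voices to [z]. /f/ is a voiceless obstruent between vowels /e/ and /e/, so it voices to [v]. /wendusiosefexuuz/ → wenduziozevexuuz.
Rule 4 (final devoicing): /z/ is a voiced obstruent in word-final position, so it devoices to [s]. /wenduziozevexuuz/ → wenduziozevexuus.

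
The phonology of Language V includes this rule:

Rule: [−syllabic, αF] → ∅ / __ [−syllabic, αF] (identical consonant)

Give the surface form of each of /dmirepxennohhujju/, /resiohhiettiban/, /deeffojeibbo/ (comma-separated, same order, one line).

/dmirepxennohhujju/: /nn/ is a geminate; the first /n/ deletes. /hh/ is a geminate; the first /h/ deletes. /jj/ is a geminate; the first /j/ deletes. → [dmirepxenohuju].
/resiohhiettiban/: /hh/ is a geminate; the first /h/ deletes. /tt/ is a geminate; the first /t/ deletes. → [resiohietiban].
/deeffojeibbo/: /ff/ is a geminate; the first /f/ deletes. /bb/ is a geminate; the first /b/ deletes. → [deefojeibo].

dmirepxenohuju, resiohietiban, deefojeibo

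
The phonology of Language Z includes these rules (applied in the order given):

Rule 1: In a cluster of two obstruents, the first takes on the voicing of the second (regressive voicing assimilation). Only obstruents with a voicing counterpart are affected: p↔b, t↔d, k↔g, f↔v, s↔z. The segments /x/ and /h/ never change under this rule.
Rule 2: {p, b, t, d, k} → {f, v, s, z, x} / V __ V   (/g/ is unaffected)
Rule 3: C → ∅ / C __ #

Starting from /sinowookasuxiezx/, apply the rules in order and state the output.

Rule 1 (regressive voicing assimilation): /z/ precedes the voiceless obstruent /x/, so it devoices to [s] by assimilation. /sinowookasuxiezx/ → sinowookasuxiesx.
Rule 2 (intervocalic spirantization): /k/ is a stop between vowels /o/ and /a/, so it spirantizes to the fricative [x]. /sinowookasuxiesx/ → sinowooxasuxiesx.
Rule 3 (final cluster simplification): /x/ is the second consonant of a word-final cluster /sx/, so it deletes. /sinowooxasuxiesx/ → sinowooxasuxies.

sinowooxasuxies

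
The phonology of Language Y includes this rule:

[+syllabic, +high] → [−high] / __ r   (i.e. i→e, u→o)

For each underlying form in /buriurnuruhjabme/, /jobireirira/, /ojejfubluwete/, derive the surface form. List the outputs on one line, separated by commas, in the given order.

/buriurnuruhjabme/: /u/ is a high vowel immediately before /r/, so it lowers to [o]. /u/ is a high vowel immediately before /r/, so it lowers to [o]. /u/ is a high vowel immediately before /r/, so it lowers to [o]. → [boriornoruhjabme].
/jobireirira/: /i/ is a high vowel immediately before /r/, so it lowers to [e]. /i/ is a high vowel immediately before /r/, so it lowers to [e]. /i/ is a high vowel immediately before /r/, so it lowers to [e]. → [jobereerera].
/ojejfubluwete/: the rule's environment is not met; surfaces unchanged as [ojejfubluwete].

boriornoruhjabme, jobereerera, ojejfubluwete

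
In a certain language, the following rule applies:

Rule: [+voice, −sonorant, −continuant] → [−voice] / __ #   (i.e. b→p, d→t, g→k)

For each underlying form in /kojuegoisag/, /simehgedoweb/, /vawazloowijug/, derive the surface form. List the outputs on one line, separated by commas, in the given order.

kojuegoisak, simehgedowep, vawazloowijuk

/kojuegoisag/: /g/ is a voiced stop in word-final position, so it devoices to [k]. → [kojuegoisak].
/simehgedoweb/: /b/ is a voiced stop in word-final position, so it devoices to [p]. → [simehgedowep].
/vawazloowijug/: /g/ is a voiced stop in word-final position, so it devoices to [k]. → [vawazloowijuk].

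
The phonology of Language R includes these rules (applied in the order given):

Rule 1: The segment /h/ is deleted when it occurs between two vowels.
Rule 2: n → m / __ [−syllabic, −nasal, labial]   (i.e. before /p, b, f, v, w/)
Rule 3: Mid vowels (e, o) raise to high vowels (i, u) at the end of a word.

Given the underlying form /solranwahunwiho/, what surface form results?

Rule 1 (intervocalic h-deletion): /h/ occurs between vowels /a/ and /u/, so it deletes. /h/ occurs between vowels /i/ and /o/, so it deletes. /solranwahunwiho/ → solranwaunwio.
Rule 2 (nasal place assimilation): /n/ precedes the labial consonant /w/, so it assimilates in place to [m]. /n/ precedes the labial consonant /w/, so it assimilates in place to [m]. /solranwaunwio/ → solramwaumwio.
Rule 3 (final vowel raising): /o/ is a mid vowel in word-final position, so it raises to [u]. /solramwaumwio/ → solramwaumwiu.

solramwaumwiu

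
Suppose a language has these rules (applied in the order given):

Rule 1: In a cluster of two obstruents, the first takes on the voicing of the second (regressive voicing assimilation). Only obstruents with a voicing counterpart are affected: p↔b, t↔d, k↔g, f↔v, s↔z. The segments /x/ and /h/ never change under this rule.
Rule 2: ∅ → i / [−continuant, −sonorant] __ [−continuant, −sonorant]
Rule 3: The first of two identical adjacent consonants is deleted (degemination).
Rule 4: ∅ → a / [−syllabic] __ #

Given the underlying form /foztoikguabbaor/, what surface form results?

fostoigiguabibaora

Rule 1 (regressive voicing assimilation): /z/ precedes the voiceless obstruent /t/, so it devoices to [s] by assimilation. /k/ precedes the voiced obstruent /g/, so it voices to [g] by assimilation. /foztoikguabbaor/ → fostoigguabbaor.
Rule 2 (stop-cluster i-epenthesis): /g/ and /g/ form a stop–stop cluster, so [i] is inserted between them. /b/ and /b/ form a stop–stop cluster, so [i] is inserted between them. /fostoigguabbaor/ → fostoigiguabibaor.
Rule 3 (degemination): no segment meets the environment; /fostoigiguabibaor/ is unchanged.
Rule 4 (final a-epenthesis): the form ends in the consonant /r/, so [a] is inserted word-finally. /fostoigiguabibaor/ → fostoigiguabibaora.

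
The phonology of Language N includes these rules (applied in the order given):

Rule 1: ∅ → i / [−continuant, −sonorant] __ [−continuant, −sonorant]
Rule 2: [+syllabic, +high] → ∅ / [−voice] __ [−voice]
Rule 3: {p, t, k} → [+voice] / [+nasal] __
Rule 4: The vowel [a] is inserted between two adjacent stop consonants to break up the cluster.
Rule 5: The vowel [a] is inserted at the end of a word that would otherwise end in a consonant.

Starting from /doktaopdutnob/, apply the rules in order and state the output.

dokataopidutnoba

Rule 1 (stop-cluster i-epenthesis): /k/ and /t/ form a stop–stop cluster, so [i] is inserted between them. /p/ and /d/ form a stop–stop cluster, so [i] is inserted between them. /doktaopdutnob/ → dokitaopidutnob.
Rule 2 (high vowel syncope): /i/ is a high vowel flanked by voiceless consonants /k/ and /t/, so it deletes. /dokitaopidutnob/ → doktaopidutnob.
Rule 3 (post-nasal voicing): no segment meets the environment; /doktaopidutnob/ is unchanged.
Rule 4 (stop-cluster a-epenthesis): /k/ and /t/ form a stop–stop cluster, so [a] is inserted between them. /doktaopidutnob/ → dokataopidutnob.
Rule 5 (final a-epenthesis): the form ends in the consonant /b/, so [a] is inserted word-finally. /dokataopidutnob/ → dokataopidutnoba.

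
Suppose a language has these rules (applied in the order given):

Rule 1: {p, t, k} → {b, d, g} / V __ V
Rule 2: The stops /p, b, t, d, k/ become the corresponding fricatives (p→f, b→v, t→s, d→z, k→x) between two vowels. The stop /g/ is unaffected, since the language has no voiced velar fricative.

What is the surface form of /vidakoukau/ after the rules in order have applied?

Rule 1 (intervocalic voicing): /k/ is a voiceless stop between vowels /a/ and /o/, so it voices to [g]. /k/ is a voiceless stop between vowels /u/ and /a/, so it voices to [g]. /vidakoukau/ → vidagougau.
Rule 2 (intervocalic spirantization): /d/ is a stop between vowels /i/ and /a/, so it spirantizes to the fricative [z]. /vidagougau/ → vizagougau.

vizagougau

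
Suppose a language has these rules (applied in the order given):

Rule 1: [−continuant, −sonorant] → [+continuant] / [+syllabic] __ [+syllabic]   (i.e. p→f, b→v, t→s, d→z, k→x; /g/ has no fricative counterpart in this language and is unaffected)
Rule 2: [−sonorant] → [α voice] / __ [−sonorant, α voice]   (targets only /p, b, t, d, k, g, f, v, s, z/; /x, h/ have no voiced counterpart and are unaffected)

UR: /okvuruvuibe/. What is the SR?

ogvuruvuive

Rule 1 (intervocalic spirantization): /b/ is a stop between vowels /i/ and /e/, so it spirantizes to the fricative [v]. /okvuruvuibe/ → okvuruvuive.
Rule 2 (regressive voicing assimilation): /k/ precedes the voiced obstruent /v/, so it voices to [g] by assimilation. /okvuruvuive/ → ogvuruvuive.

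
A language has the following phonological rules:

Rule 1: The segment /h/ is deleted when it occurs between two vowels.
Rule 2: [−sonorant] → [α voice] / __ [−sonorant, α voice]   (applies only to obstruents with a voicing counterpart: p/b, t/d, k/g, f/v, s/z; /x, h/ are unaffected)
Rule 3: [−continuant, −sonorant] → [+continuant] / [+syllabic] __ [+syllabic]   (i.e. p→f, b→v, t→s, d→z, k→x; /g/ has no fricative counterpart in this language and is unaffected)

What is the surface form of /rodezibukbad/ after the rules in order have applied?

rozezivugbad

Rule 1 (intervocalic h-deletion): no segment meets the environment; /rodezibukbad/ is unchanged.
Rule 2 (regressive voicing assimilation): /k/ precedes the voiced obstruent /b/, so it voices to [g] by assimilation. /rodezibukbad/ → rodezibugbad.
Rule 3 (intervocalic spirantization): /d/ is a stop between vowels /o/ and /e/, so it spirantizes to the fricative [z]. /b/ is a stop between vowels /i/ and /u/, so it spirantizes to the fricative [v]. /rodezibugbad/ → rozezivugbad.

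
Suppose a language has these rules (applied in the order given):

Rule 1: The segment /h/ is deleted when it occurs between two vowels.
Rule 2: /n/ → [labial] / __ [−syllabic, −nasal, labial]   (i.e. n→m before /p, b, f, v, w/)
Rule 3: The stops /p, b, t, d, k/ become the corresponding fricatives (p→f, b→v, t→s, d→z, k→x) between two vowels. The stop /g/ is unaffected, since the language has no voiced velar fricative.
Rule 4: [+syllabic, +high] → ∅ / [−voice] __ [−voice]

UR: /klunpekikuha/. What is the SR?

klumpexxua

Rule 1 (intervocalic h-deletion): /h/ occurs between vowels /u/ and /a/, so it deletes. /klunpekikuha/ → klunpekikua.
Rule 2 (nasal place assimilation): /n/ precedes the labial consonant /p/, so it assimilates in place to [m]. /klunpekikua/ → klumpekikua.
Rule 3 (intervocalic spirantization): /k/ is a stop between vowels /e/ and /i/, so it spirantizes to the fricative [x]. /k/ is a stop between vowels /i/ and /u/, so it spirantizes to the fricative [x]. /klumpekikua/ → klumpexixua.
Rule 4 (high vowel syncope): /i/ is a high vowel flanked by voiceless consonants /x/ and /x/, so it deletes. /klumpexixua/ → klumpexxua.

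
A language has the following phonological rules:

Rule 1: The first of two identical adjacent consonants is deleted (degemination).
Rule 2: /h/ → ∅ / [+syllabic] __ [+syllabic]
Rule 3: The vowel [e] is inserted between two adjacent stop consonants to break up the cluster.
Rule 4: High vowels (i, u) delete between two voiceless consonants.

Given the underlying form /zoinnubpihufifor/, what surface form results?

Rule 1 (degemination): /nn/ is a geminate; the first /n/ deletes. /zoinnubpihufifor/ → zoinubpihufifor.
Rule 2 (intervocalic h-deletion): /h/ occurs between vowels /i/ and /u/, so it deletes. /zoinubpihufifor/ → zoinubpiufifor.
Rule 3 (stop-cluster e-epenthesis): /b/ and /p/ form a stop–stop cluster, so [e] is inserted between them. /zoinubpiufifor/ → zoinubepiufifor.
Rule 4 (high vowel syncope): /i/ is a high vowel flanked by voiceless consonants /f/ and /f/, so it deletes. /zoinubepiufifor/ → zoinubepiuffor.

zoinubepiuffor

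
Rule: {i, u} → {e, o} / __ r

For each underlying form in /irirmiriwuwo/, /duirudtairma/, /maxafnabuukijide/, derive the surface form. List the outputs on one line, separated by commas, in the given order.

/irirmiriwuwo/: /i/ is a high vowel immediately before /r/, so it lowers to [e]. /i/ is a high vowel immediately before /r/, so it lowers to [e]. /i/ is a high vowel immediately before /r/, so it lowers to [e]. → [erermeriwuwo].
/duirudtairma/: /i/ is a high vowel immediately before /r/, so it lowers to [e]. /i/ is a high vowel immediately before /r/, so it lowers to [e]. → [duerudtaerma].
/maxafnabuukijide/: the rule's environment is not met; surfaces unchanged as [maxafnabuukijide].

erermeriwuwo, duerudtaerma, maxafnabuukijide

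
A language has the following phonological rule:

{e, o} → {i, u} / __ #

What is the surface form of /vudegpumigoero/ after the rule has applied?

Scanning /vudegpumigoero/: /e/ at position 4 is not in the conditioning environment; /o/ at position 11 is not in the conditioning environment; /e/ at position 12 is not in the conditioning environment; /o/ is a mid vowel in word-final position, so it raises to [u].
Result: [vudegpumigoeru].

vudegpumigoeru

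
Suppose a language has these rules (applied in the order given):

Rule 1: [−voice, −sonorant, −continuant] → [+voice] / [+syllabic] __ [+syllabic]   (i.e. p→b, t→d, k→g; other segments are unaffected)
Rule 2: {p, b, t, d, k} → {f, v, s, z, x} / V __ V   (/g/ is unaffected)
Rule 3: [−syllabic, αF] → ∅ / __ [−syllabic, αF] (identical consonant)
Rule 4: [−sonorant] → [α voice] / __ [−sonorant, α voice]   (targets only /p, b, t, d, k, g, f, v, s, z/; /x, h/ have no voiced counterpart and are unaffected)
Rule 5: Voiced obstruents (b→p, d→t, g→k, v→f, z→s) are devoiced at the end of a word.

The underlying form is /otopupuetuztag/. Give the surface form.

Rule 1 (intervocalic voicing): /t/ is a voiceless stop between vowels /o/ and /o/, so it voices to [d]. /p/ is a voiceless stop between vowels /o/ and /u/, so it voices to [b]. /p/ is a voiceless stop between vowels /u/ and /u/, so it voices to [b]. /t/ is a voiceless stop between vowels /e/ and /u/, so it voices to [d]. /otopupuetuztag/ → odobubueduztag.
Rule 2 (intervocalic spirantization): /d/ is a stop between vowels /o/ and /o/, so it spirantizes to the fricative [z]. /b/ is a stop between vowels /o/ and /u/, so it spirantizes to the fricative [v]. /b/ is a stop between vowels /u/ and /u/, so it spirantizes to the fricative [v]. /d/ is a stop between vowels /e/ and /u/, so it spirantizes to the fricative [z]. /odobubueduztag/ → ozovuvuezuztag.
Rule 3 (degemination): no segment meets the environment; /ozovuvuezuztag/ is unchanged.
Rule 4 (regressive voicing assimilation): /z/ precedes the voiceless obstruent /t/, so it devoices to [s] by assimilation. /ozovuvuezuztag/ → ozovuvuezustag.
Rule 5 (final devoicing): /g/ is a voiced obstruent in word-final position, so it devoices to [k]. /ozovuvuezustag/ → ozovuvuezustak.

ozovuvuezustak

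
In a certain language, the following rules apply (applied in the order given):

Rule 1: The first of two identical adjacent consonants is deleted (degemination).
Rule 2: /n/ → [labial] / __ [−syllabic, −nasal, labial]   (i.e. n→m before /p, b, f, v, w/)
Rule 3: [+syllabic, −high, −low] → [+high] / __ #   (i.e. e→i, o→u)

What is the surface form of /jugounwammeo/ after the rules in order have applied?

jugoumwameu

Rule 1 (degemination): /mm/ is a geminate; the first /m/ deletes. /jugounwammeo/ → jugounwameo.
Rule 2 (nasal place assimilation): /n/ precedes the labial consonant /w/, so it assimilates in place to [m]. /jugounwameo/ → jugoumwameo.
Rule 3 (final vowel raising): /o/ is a mid vowel in word-final position, so it raises to [u]. /jugoumwameo/ → jugoumwameu.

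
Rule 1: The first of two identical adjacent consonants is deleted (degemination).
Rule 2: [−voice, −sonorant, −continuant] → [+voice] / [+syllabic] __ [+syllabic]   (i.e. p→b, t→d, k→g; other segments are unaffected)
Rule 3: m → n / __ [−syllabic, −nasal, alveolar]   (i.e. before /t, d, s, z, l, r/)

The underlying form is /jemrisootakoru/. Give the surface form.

Rule 1 (degemination): no segment meets the environment; /jemrisootakoru/ is unchanged.
Rule 2 (intervocalic voicing): /t/ is a voiceless stop between vowels /o/ and /a/, so it voices to [d]. /k/ is a voiceless stop between vowels /a/ and /o/, so it voices to [g]. /jemrisootakoru/ → jemrisoodagoru.
Rule 3 (nasal place assimilation): /m/ precedes the alveolar consonant /r/, so it assimilates in place to [n]. /jemrisoodagoru/ → jenrisoodagoru.

jenrisoodagoru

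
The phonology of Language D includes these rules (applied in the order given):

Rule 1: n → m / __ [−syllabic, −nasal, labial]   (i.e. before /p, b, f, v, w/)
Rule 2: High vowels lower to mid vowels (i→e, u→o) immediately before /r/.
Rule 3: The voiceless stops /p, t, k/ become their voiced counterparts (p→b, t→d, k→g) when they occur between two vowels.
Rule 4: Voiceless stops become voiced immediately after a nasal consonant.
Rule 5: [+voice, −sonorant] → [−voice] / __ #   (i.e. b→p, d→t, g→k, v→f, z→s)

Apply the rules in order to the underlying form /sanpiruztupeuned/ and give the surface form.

Rule 1 (nasal place assimilation): /n/ precedes the labial consonant /p/, so it assimilates in place to [m]. /sanpiruztupeuned/ → sampiruztupeuned.
Rule 2 (pre-rhotic lowering): /i/ is a high vowel immediately before /r/, so it lowers to [e]. /sampiruztupeuned/ → samperuztupeuned.
Rule 3 (intervocalic voicing): /p/ is a voiceless stop between vowels /u/ and /e/, so it voices to [b]. /samperuztupeuned/ → samperuztubeuned.
Rule 4 (post-nasal voicing): /p/ is a voiceless stop immediately after the nasal /m/, so it voices to [b]. /samperuztubeuned/ → samberuztubeuned.
Rule 5 (final devoicing): /d/ is a voiced obstruent in word-final position, so it devoices to [t]. /samberuztubeuned/ → samberuztubeunet.

samberuztubeunet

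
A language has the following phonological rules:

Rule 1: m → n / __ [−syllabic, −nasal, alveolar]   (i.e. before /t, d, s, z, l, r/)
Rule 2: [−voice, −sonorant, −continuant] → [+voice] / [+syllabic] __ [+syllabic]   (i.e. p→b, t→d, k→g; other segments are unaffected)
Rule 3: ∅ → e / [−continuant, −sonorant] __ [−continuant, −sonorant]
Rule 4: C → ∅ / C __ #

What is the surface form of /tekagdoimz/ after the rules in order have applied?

Rule 1 (nasal place assimilation): /m/ precedes the alveolar consonant /z/, so it assimilates in place to [n]. /tekagdoimz/ → tekagdoinz.
Rule 2 (intervocalic voicing): /k/ is a voiceless stop between vowels /e/ and /a/, so it voices to [g]. /tekagdoinz/ → tegagdoinz.
Rule 3 (stop-cluster e-epenthesis): /g/ and /d/ form a stop–stop cluster, so [e] is inserted between them. /tegagdoinz/ → tegagedoinz.
Rule 4 (final cluster simplification): /z/ is the second consonant of a word-final cluster /nz/, so it deletes. /tegagedoinz/ → tegagedoin.

tegagedoin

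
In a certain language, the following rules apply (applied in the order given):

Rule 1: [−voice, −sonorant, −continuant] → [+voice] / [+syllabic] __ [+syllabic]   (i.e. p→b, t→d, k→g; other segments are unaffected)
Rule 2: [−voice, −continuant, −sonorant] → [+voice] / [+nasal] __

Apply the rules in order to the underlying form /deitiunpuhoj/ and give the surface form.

deidiunbuhoj

Rule 1 (intervocalic voicing): /t/ is a voiceless stop between vowels /i/ and /i/, so it voices to [d]. /deitiunpuhoj/ → deidiunpuhoj.
Rule 2 (post-nasal voicing): /p/ is a voiceless stop immediately after the nasal /n/, so it voices to [b]. /deidiunpuhoj/ → deidiunbuhoj.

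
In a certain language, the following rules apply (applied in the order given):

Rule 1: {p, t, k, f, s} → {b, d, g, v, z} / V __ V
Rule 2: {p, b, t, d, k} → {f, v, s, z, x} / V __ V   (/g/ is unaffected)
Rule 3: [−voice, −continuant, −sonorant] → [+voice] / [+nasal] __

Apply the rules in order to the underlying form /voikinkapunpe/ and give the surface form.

voigingavunbe

Rule 1 (intervocalic voicing): /k/ is a voiceless obstruent between vowels /i/ and /i/, so it voices to [g]. /p/ is a voiceless obstruent between vowels /a/ and /u/, so it voices to [b]. /voikinkapunpe/ → voiginkabunpe.
Rule 2 (intervocalic spirantization): /b/ is a stop between vowels /a/ and /u/, so it spirantizes to the fricative [v]. /voiginkabunpe/ → voiginkavunpe.
Rule 3 (post-nasal voicing): /k/ is a voiceless stop immediately after the nasal /n/, so it voices to [g]. /p/ is a voiceless stop immediately after the nasal /n/, so it voices to [b]. /voiginkavunpe/ → voigingavunbe.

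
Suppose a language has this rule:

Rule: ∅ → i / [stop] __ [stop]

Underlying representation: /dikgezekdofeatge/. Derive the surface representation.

dikigezekidofeatige

/k/ and /g/ form a stop–stop cluster, so [i] is inserted between them.
/k/ and /d/ form a stop–stop cluster, so [i] is inserted between them.
/t/ and /g/ form a stop–stop cluster, so [i] is inserted between them.
Surface form: [dikigezekidofeatige].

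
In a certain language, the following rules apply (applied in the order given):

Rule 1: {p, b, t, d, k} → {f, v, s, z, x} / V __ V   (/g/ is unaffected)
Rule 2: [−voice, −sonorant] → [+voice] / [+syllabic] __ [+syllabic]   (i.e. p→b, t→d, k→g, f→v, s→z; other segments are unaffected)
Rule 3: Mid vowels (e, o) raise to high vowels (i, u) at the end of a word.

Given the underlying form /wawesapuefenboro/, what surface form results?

wawezavuevenboru

Rule 1 (intervocalic spirantization): /p/ is a stop between vowels /a/ and /u/, so it spirantizes to the fricative [f]. /wawesapuefenboro/ → wawesafuefenboro.
Rule 2 (intervocalic voicing): /s/ is a voiceless obstruent between vowels /e/ and /a/, so it voices to [z]. /f/ is a voiceless obstruent between vowels /a/ and /u/, so it voices to [v]. /f/ is a voiceless obstruent between vowels /e/ and /e/, so it voices to [v]. /wawesafuefenboro/ → wawezavuevenboro.
Rule 3 (final vowel raising): /o/ is a mid vowel in word-final position, so it raises to [u]. /wawezavuevenboro/ → wawezavuevenboru.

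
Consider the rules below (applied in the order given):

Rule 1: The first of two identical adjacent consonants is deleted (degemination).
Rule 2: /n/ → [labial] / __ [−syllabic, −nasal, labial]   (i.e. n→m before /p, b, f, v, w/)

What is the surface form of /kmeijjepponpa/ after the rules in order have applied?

kmeijepompa

Rule 1 (degemination): /jj/ is a geminate; the first /j/ deletes. /pp/ is a geminate; the first /p/ deletes. /kmeijjepponpa/ → kmeijeponpa.
Rule 2 (nasal place assimilation): /n/ precedes the labial consonant /p/, so it assimilates in place to [m]. /kmeijeponpa/ → kmeijepompa.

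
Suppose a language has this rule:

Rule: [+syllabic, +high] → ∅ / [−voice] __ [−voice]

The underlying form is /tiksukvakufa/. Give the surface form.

/i/ is a high vowel flanked by voiceless consonants /t/ and /k/, so it deletes.
/u/ is a high vowel flanked by voiceless consonants /s/ and /k/, so it deletes.
/u/ is a high vowel flanked by voiceless consonants /k/ and /f/, so it deletes.
Surface form: [tkskvakfa].

tkskvakfa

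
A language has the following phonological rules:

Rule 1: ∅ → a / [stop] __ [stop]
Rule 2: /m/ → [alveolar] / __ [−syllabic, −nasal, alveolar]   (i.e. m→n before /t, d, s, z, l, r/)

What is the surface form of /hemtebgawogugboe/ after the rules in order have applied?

hentebagawogugaboe

Rule 1 (stop-cluster a-epenthesis): /b/ and /g/ form a stop–stop cluster, so [a] is inserted between them. /g/ and /b/ form a stop–stop cluster, so [a] is inserted between them. /hemtebgawogugboe/ → hemtebagawogugaboe.
Rule 2 (nasal place assimilation): /m/ precedes the alveolar consonant /t/, so it assimilates in place to [n]. /hemtebagawogugaboe/ → hentebagawogugaboe.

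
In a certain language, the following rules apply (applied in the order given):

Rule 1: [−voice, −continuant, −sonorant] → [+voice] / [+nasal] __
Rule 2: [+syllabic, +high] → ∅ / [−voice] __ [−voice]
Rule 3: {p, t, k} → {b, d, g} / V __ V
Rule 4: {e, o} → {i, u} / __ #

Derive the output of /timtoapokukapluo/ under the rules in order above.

timdoabokkapluu

Rule 1 (post-nasal voicing): /t/ is a voiceless stop immediately after the nasal /m/, so it voices to [d]. /timtoapokukapluo/ → timdoapokukapluo.
Rule 2 (high vowel syncope): /u/ is a high vowel flanked by voiceless consonants /k/ and /k/, so it deletes. /timdoapokukapluo/ → timdoapokkapluo.
Rule 3 (intervocalic voicing): /p/ is a voiceless stop between vowels /a/ and /o/, so it voices to [b]. /timdoapokkapluo/ → timdoabokkapluo.
Rule 4 (final vowel raising): /o/ is a mid vowel in word-final position, so it raises to [u]. /timdoabokkapluo/ → timdoabokkapluu.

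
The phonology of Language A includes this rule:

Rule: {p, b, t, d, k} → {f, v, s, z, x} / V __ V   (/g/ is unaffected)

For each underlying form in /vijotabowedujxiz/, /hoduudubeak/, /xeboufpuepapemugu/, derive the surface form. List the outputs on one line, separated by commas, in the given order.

vijosavowezujxiz, hozuuzuveak, xevoufpuefafemugu

/vijotabowedujxiz/: /t/ is a stop between vowels /o/ and /a/, so it spirantizes to the fricative [s]. /b/ is a stop between vowels /a/ and /o/, so it spirantizes to the fricative [v]. /d/ is a stop between vowels /e/ and /u/, so it spirantizes to the fricative [z]. → [vijosavowezujxiz].
/hoduudubeak/: /d/ is a stop between vowels /o/ and /u/, so it spirantizes to the fricative [z]. /d/ is a stop between vowels /u/ and /u/, so it spirantizes to the fricative [z]. /b/ is a stop between vowels /u/ and /e/, so it spirantizes to the fricative [v]. → [hozuuzuveak].
/xeboufpuepapemugu/: /b/ is a stop between vowels /e/ and /o/, so it spirantizes to the fricative [v]. /p/ is a stop between vowels /e/ and /a/, so it spirantizes to the fricative [f]. /p/ is a stop between vowels /a/ and /e/, so it spirantizes to the fricative [f]. → [xevoufpuefafemugu].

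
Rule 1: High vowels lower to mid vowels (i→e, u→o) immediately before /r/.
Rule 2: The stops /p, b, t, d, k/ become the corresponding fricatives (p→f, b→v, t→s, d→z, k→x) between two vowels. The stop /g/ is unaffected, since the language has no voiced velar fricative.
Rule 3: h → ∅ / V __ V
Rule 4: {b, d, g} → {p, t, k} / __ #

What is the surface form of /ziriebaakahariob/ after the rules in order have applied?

zerievaaxaariop

Rule 1 (pre-rhotic lowering): /i/ is a high vowel immediately before /r/, so it lowers to [e]. /ziriebaakahariob/ → zeriebaakahariob.
Rule 2 (intervocalic spirantization): /b/ is a stop between vowels /e/ and /a/, so it spirantizes to the fricative [v]. /k/ is a stop between vowels /a/ and /a/, so it spirantizes to the fricative [x]. /zeriebaakahariob/ → zerievaaxahariob.
Rule 3 (intervocalic h-deletion): /h/ occurs between vowels /a/ and /a/, so it deletes. /zerievaaxahariob/ → zerievaaxaariob.
Rule 4 (final devoicing): /b/ is a voiced stop in word-final position, so it devoices to [p]. /zerievaaxaariob/ → zerievaaxaariop.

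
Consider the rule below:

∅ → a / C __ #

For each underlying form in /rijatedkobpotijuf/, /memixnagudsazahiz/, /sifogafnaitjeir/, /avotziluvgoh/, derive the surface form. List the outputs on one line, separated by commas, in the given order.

rijatedkobpotijufa, memixnagudsazahiza, sifogafnaitjeira, avotziluvgoha

/rijatedkobpotijuf/: the form ends in the consonant /f/, so [a] is inserted word-finally. → [rijatedkobpotijufa].
/memixnagudsazahiz/: the form ends in the consonant /z/, so [a] is inserted word-finally. → [memixnagudsazahiza].
/sifogafnaitjeir/: the form ends in the consonant /r/, so [a] is inserted word-finally. → [sifogafnaitjeira].
/avotziluvgoh/: the form ends in the consonant /h/, so [a] is inserted word-finally. → [avotziluvgoha].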